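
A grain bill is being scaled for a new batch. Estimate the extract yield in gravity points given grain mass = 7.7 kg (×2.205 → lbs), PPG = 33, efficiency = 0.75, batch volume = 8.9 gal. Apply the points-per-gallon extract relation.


points = lbs × PPG × eff / vol
lbs = 7.7 × 2.205 = 16.9785
points = 16.9785 × 33 × 0.75 / 8.9

47.2155 points


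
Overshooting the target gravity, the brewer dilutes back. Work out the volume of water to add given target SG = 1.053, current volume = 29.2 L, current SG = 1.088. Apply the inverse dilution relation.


V_water = V·((SG_curr − 1)/(SG_target − 1) − 1)
V_water = 29.2·((1.088 − 1)/(1.053 − 1) − 1)

19.2830 L


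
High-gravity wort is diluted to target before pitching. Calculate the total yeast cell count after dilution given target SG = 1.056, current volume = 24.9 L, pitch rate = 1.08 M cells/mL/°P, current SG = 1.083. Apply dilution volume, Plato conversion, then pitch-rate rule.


V_w = V·((SG_c−1)/(SG_t−1)−1);  °P = 259 − 259/SG_t;  cells = rate·(V+V_w)·°P
V_w = 24.9·((1.083−1)/(1.056−1)−1) = 12.0054
V_final = 24.9 + 12.0054 = 36.9054
°P = 259 − 259/1.056 = 13.7348
cells = 1.08·36.9054·13.7348

547.4406 billion cells


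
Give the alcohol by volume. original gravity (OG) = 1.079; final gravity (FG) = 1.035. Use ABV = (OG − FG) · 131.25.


ABV = (1.079 − 1.035) · 131.25

5.7750 % ABV


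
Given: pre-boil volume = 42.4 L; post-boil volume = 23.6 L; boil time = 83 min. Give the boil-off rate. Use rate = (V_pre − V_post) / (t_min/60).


rate = (42.4 − 23.6) / (83/60)

13.5904 L/hr


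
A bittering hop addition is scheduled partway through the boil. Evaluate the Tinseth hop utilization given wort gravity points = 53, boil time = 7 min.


U = 1.65·0.000125^(GP/1000) · (1 − e^(−0.04·t))/4.15
bigness = 1.65·0.000125^(53/1000) = 1.0248
boil_factor = (1 − e^(−0.04·7))/4.15 = 0.0588
U = 1.0248 · 0.0588

0.0603


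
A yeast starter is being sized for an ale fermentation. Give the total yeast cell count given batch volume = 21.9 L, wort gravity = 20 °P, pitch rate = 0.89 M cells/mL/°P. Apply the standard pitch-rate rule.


cells (billions) = rate · V_L · °P
cells = 0.89 · 21.9 · 20

389.8200 billion cells


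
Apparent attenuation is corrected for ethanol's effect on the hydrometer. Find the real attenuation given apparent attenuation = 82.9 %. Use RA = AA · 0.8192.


RA = 82.9 · 0.8192

67.9117 %


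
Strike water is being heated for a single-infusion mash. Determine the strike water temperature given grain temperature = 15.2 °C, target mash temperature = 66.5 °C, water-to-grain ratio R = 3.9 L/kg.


T_strike = (0.41/R)·(T_mash − T_grain) + T_mash
T_strike = (0.41/3.9)·(66.5 − 15.2) + 66.5

71.8931 °C


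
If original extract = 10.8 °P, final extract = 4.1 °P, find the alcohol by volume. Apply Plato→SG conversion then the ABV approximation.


SG = 259/(259 − P);  ABV = (OG − FG)·131.25
OG = 259/(259 − 10.8) = 1.0435
FG = 259/(259 − 4.1) = 1.0161
ABV = (1.0435 − 1.0161)·131.25

3.6000 % ABV


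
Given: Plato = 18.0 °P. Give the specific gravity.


SG = 259/(259 − P)
SG = 259/(259 − 18.0)

1.0747


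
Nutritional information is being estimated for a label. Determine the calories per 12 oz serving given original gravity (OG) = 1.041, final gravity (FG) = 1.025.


ABW = (OG−FG)·131.25·0.79/FG;  °P = 259 − 259/SG (for OG→OE and FG→AE);  RE = 0.1808·OE + 0.8192·AE;  Cal = (6.9·ABW + 4·(RE−0.1))·FG·3.55
ABW = (1.041 − 1.025)·131.25·0.79/1.025 = 1.6185
OE = 259 − 259/1.041 = 10.2008 °P
AE = 259 − 259/1.025 = 6.3171 °P
RE = 0.1808·10.2008 + 0.8192·6.3171 = 7.0192 °P
Cal = (6.9·1.6185 + 4·(7.0192−0.1))·1.025·3.55

141.3468 kcal


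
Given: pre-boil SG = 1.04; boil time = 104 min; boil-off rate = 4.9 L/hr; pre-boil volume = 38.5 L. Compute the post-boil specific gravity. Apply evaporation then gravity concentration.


V_post = V_pre − rate·(t/60);  SG_post = 1 + (SG_pre−1)·V_pre/V_post
V_post = 38.5 − 4.9·(104/60) = 30.0067
SG_post = 1 + (1.04 − 1)·38.5/30.0067

1.0513


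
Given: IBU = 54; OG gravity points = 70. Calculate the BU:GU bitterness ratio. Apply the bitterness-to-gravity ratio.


BU:GU = IBU / OG_points
BU:GU = 54 / 70

0.7714


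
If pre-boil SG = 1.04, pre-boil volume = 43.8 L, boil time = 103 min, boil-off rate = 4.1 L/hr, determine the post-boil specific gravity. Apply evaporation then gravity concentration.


V_post = V_pre − rate·(t/60);  SG_post = 1 + (SG_pre−1)·V_pre/V_post
V_post = 43.8 − 4.1·(103/60) = 36.7617
SG_post = 1 + (1.04 − 1)·43.8/36.7617

1.0477


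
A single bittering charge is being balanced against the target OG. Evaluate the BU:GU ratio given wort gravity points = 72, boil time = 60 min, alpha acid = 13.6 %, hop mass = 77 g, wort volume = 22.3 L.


U = 1.65·0.000125^(GP/1000)·(1−e^(−0.04t))/4.15;  IBU = (α/100)·m·U·1000/V;  BU:GU = IBU/GP
U = 1.65·0.000125^(72/1000)·(1−e^(−0.04·60))/4.15 = 0.1893
IBU = (13.6/100)·77·0.1893·1000/22.3 = 88.8867
BU:GU = 88.8867/72

1.2345


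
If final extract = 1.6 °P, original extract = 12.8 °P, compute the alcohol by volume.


SG = 259/(259 − P);  ABV = (OG − FG)·131.25
OG = 259/(259 − 12.8) = 1.0520
FG = 259/(259 − 1.6) = 1.0062
ABV = (1.0520 − 1.0062)·131.25

6.0079 % ABV


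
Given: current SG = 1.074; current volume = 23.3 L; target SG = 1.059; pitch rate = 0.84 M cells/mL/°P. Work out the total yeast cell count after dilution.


V_w = V·((SG_c−1)/(SG_t−1)−1);  °P = 259 − 259/SG_t;  cells = rate·(V+V_w)·°P
V_w = 23.3·((1.074−1)/(1.059−1)−1) = 5.9237
V_final = 23.3 + 5.9237 = 29.2237
°P = 259 − 259/1.059 = 14.4297
cells = 0.84·29.2237·14.4297

354.2181 billion cells


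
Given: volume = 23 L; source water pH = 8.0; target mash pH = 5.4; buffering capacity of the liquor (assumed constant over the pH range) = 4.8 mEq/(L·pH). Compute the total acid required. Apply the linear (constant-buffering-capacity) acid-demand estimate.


acid = buffering capacity · (pH_source − pH_target) · V
acid = 4.8 · (8.0 − 5.4) · 23

287.0400 mEq


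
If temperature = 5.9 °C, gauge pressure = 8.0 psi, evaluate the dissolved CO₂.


vols = (P + 14.695)·(0.01821 + 0.09011·e^(−0.04·T))
vols = (8.0 + 14.695)·(0.01821 + 0.09011·e^(−0.04·5.9))

2.0284 volumes


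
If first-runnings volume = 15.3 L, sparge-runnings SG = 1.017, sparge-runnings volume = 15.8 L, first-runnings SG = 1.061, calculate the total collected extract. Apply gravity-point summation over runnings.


total = Σ (SG_i − 1)·1000·V_i
first = (1.061 − 1)·1000·15.3 = 933.3000
sparge = (1.017 − 1)·1000·15.8 = 268.6000
total = 933.3000 + 268.6000

1201.9000 gravity·L


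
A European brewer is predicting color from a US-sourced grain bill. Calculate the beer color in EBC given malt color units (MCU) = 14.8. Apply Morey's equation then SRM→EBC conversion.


SRM = 1.4922·MCU^0.6859;  EBC = SRM·1.97
SRM = 1.4922·14.8^0.6859 = 9.4735
EBC = 9.4735·1.97

18.6628 EBC


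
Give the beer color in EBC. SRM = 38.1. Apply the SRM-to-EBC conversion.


EBC = SRM · 1.97
EBC = 38.1 · 1.97

75.0570 EBC


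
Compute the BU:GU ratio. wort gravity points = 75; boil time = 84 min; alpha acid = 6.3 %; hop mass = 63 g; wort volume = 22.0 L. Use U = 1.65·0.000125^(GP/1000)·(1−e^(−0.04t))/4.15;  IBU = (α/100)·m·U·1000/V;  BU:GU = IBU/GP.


U = 1.65·0.000125^(75/1000)·(1−e^(−0.04·84))/4.15 = 0.1956
IBU = (6.3/100)·63·0.1956·1000/22.0 = 35.2865
BU:GU = 35.2865/75

0.4705


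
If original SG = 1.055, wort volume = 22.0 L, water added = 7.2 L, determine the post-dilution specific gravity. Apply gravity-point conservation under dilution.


SG_new = 1 + (SG_old − 1)·V_old/(V_old + V_water)
pts = (1.055 − 1)·1000·22.0/(22.0 + 7.2) = 41.4384
SG_new = 1 + 41.4384/1000

1.0414


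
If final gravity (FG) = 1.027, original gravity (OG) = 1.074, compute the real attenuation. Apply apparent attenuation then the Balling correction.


AA = (OG−FG)/(OG−1)·100;  RA = AA·0.8192
AA = (1.074 − 1.027)/(1.074 − 1)·100 = 63.5135
RA = 63.5135·0.8192

52.0303 %


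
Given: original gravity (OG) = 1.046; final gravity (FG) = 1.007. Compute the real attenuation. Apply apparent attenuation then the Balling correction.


AA = (OG−FG)/(OG−1)·100;  RA = AA·0.8192
AA = (1.046 − 1.007)/(1.046 − 1)·100 = 84.7826
RA = 84.7826·0.8192

69.4539 %


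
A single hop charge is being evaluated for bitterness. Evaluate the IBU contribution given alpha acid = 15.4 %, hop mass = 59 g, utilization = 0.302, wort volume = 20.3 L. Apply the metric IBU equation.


IBU = (α/100)·mass·U·1000 / V
IBU = (15.4/100)·59·0.302·1000 / 20.3

135.1710 IBU


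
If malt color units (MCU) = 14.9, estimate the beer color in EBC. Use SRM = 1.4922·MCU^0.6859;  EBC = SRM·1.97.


SRM = 1.4922·14.9^0.6859 = 9.5173
EBC = 9.5173·1.97

18.7492 EBC


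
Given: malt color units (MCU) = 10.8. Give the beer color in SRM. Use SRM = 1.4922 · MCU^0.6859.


SRM = 1.4922 · 10.8^0.6859

7.6322 SRM


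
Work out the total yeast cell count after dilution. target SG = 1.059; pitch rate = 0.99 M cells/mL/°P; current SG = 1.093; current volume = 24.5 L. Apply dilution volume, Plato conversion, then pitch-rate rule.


V_w = V·((SG_c−1)/(SG_t−1)−1);  °P = 259 − 259/SG_t;  cells = rate·(V+V_w)·°P
V_w = 24.5·((1.093−1)/(1.059−1)−1) = 14.1186
V_final = 24.5 + 14.1186 = 38.6186
°P = 259 − 259/1.059 = 14.4297
cells = 0.99·38.6186·14.4297

551.6810 billion cells


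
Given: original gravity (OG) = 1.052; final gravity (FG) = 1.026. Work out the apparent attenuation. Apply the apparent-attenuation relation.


AA = (OG − FG)/(OG − 1) · 100
AA = (1.052 − 1.026)/(1.052 − 1) · 100

50.0000 %


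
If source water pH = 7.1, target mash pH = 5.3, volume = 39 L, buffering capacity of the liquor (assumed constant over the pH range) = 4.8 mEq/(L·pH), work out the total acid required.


acid = buffering capacity · (pH_source − pH_target) · V
acid = 4.8 · (7.1 − 5.3) · 39

336.9600 mEq


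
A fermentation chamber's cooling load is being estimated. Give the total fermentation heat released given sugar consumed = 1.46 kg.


Q = m_sugar · 590 kJ/kg
Q = 1.46 · 590

861.4000 kJ


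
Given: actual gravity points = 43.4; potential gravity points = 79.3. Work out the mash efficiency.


efficiency = actual / potential × 100
efficiency = 43.4 / 79.3 × 100

54.7289 %


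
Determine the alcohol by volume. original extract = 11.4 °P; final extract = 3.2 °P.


SG = 259/(259 − P);  ABV = (OG − FG)·131.25
OG = 259/(259 − 11.4) = 1.0460
FG = 259/(259 − 3.2) = 1.0125
ABV = (1.0460 − 1.0125)·131.25

4.4011 % ABV


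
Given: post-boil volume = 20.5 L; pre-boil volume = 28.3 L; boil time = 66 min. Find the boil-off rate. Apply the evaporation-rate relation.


rate = (V_pre − V_post) / (t_min/60)
rate = (28.3 − 20.5) / (66/60)

7.0909 L/hr


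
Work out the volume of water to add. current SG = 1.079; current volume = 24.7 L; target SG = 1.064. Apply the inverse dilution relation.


V_water = V·((SG_curr − 1)/(SG_target − 1) − 1)
V_water = 24.7·((1.079 − 1)/(1.064 − 1) − 1)

5.7891 L


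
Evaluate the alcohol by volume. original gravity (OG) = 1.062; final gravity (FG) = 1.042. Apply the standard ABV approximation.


ABV = (OG − FG) · 131.25
ABV = (1.062 − 1.042) · 131.25

2.6250 % ABV


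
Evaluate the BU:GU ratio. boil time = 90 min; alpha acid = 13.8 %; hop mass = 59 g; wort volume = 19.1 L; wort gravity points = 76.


U = 1.65·0.000125^(GP/1000)·(1−e^(−0.04t))/4.15;  IBU = (α/100)·m·U·1000/V;  BU:GU = IBU/GP
U = 1.65·0.000125^(76/1000)·(1−e^(−0.04·90))/4.15 = 0.1953
IBU = (13.8/100)·59·0.1953·1000/19.1 = 83.2659
BU:GU = 83.2659/76

1.0956


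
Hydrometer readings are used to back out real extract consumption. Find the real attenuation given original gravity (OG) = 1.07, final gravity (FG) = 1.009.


AA = (OG−FG)/(OG−1)·100;  RA = AA·0.8192
AA = (1.07 − 1.009)/(1.07 − 1)·100 = 87.1429
RA = 87.1429·0.8192

71.3874 %


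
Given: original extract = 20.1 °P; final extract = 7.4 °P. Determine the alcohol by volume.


SG = 259/(259 − P);  ABV = (OG − FG)·131.25
OG = 259/(259 − 20.1) = 1.0841
FG = 259/(259 − 7.4) = 1.0294
ABV = (1.0841 − 1.0294)·131.25

7.1825 % ABV


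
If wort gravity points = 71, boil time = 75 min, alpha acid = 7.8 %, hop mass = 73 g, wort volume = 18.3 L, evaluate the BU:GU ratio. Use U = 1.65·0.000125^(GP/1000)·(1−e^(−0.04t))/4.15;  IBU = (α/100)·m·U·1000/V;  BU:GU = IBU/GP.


U = 1.65·0.000125^(71/1000)·(1−e^(−0.04·75))/4.15 = 0.1996
IBU = (7.8/100)·73·0.1996·1000/18.3 = 62.1017
BU:GU = 62.1017/71

0.8747


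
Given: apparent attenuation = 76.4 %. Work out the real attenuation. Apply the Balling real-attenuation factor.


RA = AA · 0.8192
RA = 76.4 · 0.8192

62.5869 %


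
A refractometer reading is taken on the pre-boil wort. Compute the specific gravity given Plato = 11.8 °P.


SG = 259/(259 − P)
SG = 259/(259 − 11.8)

1.0477


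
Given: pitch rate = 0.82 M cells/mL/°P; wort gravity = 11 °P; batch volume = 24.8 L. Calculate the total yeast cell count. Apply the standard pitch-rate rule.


cells (billions) = rate · V_L · °P
cells = 0.82 · 24.8 · 11

223.6960 billion cells


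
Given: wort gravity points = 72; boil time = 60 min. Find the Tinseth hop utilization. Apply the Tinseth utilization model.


U = 1.65·0.000125^(GP/1000) · (1 − e^(−0.04·t))/4.15
bigness = 1.65·0.000125^(72/1000) = 0.8639
boil_factor = (1 − e^(−0.04·60))/4.15 = 0.2191
U = 0.8639 · 0.2191

0.1893


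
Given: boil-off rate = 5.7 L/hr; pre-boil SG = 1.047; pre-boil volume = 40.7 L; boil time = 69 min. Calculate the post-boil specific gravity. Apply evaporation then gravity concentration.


V_post = V_pre − rate·(t/60);  SG_post = 1 + (SG_pre−1)·V_pre/V_post
V_post = 40.7 − 5.7·(69/60) = 34.1450
SG_post = 1 + (1.047 − 1)·40.7/34.1450

1.0560


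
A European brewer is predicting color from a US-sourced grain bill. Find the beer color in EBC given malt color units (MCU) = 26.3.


SRM = 1.4922·MCU^0.6859;  EBC = SRM·1.97
SRM = 1.4922·26.3^0.6859 = 14.0532
EBC = 14.0532·1.97

27.6848 EBC


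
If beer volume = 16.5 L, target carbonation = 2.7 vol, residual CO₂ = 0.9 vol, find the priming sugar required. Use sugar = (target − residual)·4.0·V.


sugar = (2.7 − 0.9)·4.0·16.5

118.8000 g


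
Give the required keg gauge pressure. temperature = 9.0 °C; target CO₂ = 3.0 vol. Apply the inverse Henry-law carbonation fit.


psi = vols/(0.01821 + 0.09011·e^(−0.04·T)) − 14.695
psi = 3.0/(0.01821 + 0.09011·e^(−0.04·9.0)) − 14.695

22.3066 psi


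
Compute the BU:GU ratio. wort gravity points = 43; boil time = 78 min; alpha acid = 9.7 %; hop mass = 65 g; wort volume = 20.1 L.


U = 1.65·0.000125^(GP/1000)·(1−e^(−0.04t))/4.15;  IBU = (α/100)·m·U·1000/V;  BU:GU = IBU/GP
U = 1.65·0.000125^(43/1000)·(1−e^(−0.04·78))/4.15 = 0.2582
IBU = (9.7/100)·65·0.2582·1000/20.1 = 80.9988
BU:GU = 80.9988/43

1.8837


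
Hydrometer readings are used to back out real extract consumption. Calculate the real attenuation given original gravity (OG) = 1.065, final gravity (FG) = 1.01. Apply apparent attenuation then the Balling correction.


AA = (OG−FG)/(OG−1)·100;  RA = AA·0.8192
AA = (1.065 − 1.01)/(1.065 − 1)·100 = 84.6154
RA = 84.6154·0.8192

69.3169 %


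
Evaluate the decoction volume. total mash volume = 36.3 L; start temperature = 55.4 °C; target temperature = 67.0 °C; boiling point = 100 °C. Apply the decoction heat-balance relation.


V_dec = V_total·(T_target − T_start)/(T_boil − T_start)
V_dec = 36.3·(67.0 − 55.4)/(100 − 55.4)

9.4413 L


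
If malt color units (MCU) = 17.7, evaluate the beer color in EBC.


SRM = 1.4922·MCU^0.6859;  EBC = SRM·1.97
SRM = 1.4922·17.7^0.6859 = 10.7106
EBC = 10.7106·1.97

21.0998 EBC


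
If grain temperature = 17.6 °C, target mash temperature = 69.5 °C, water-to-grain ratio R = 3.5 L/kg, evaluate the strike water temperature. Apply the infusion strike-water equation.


T_strike = (0.41/R)·(T_mash − T_grain) + T_mash
T_strike = (0.41/3.5)·(69.5 − 17.6) + 69.5

75.5797 °C


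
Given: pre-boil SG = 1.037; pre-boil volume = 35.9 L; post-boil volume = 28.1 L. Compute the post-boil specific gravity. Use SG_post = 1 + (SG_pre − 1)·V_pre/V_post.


pts_pre = (1.037 − 1)·1000 = 37.0000
pts_post = 37.0000·35.9/28.1 = 47.2705
SG_post = 1 + 47.2705/1000

1.0473


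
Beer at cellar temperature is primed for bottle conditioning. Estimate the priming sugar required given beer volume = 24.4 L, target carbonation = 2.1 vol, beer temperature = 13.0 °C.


residual = 14.695·(0.01821 + 0.09011·e^(−0.04·T));  sugar = (target − residual)·4.0·V
residual = 14.695·(0.01821 + 0.09011·e^(−0.04·13.0)) = 1.0548
sugar = (2.1 − 1.0548)·4.0·24.4

102.0076 g


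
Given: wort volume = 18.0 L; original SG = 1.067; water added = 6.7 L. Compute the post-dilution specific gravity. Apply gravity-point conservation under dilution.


SG_new = 1 + (SG_old − 1)·V_old/(V_old + V_water)
pts = (1.067 − 1)·1000·18.0/(18.0 + 6.7) = 48.8259
SG_new = 1 + 48.8259/1000

1.0488


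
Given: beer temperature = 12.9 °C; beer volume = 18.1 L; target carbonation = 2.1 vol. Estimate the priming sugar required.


residual = 14.695·(0.01821 + 0.09011·e^(−0.04·T));  sugar = (target − residual)·4.0·V
residual = 14.695·(0.01821 + 0.09011·e^(−0.04·12.9)) = 1.0580
sugar = (2.1 − 1.0580)·4.0·18.1

75.4411 g


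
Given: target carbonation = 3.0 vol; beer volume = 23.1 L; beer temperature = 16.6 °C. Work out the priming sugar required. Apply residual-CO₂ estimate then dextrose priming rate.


residual = 14.695·(0.01821 + 0.09011·e^(−0.04·T));  sugar = (target − residual)·4.0·V
residual = 14.695·(0.01821 + 0.09011·e^(−0.04·16.6)) = 0.9493
sugar = (3.0 − 0.9493)·4.0·23.1

189.4883 g


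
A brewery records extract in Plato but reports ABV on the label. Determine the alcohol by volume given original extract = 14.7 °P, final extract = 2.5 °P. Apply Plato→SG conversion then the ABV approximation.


SG = 259/(259 − P);  ABV = (OG − FG)·131.25
OG = 259/(259 − 14.7) = 1.0602
FG = 259/(259 − 2.5) = 1.0097
ABV = (1.0602 − 1.0097)·131.25

6.6183 % ABV


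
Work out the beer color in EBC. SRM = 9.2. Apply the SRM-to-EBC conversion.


EBC = SRM · 1.97
EBC = 9.2 · 1.97

18.1240 EBC


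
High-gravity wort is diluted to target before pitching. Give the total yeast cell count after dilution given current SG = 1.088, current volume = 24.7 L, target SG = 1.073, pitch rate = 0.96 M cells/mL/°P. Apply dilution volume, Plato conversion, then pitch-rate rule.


V_w = V·((SG_c−1)/(SG_t−1)−1);  °P = 259 − 259/SG_t;  cells = rate·(V+V_w)·°P
V_w = 24.7·((1.088−1)/(1.073−1)−1) = 5.0753
V_final = 24.7 + 5.0753 = 29.7753
°P = 259 − 259/1.073 = 17.6207
cells = 0.96·29.7753·17.6207

503.6756 billion cells


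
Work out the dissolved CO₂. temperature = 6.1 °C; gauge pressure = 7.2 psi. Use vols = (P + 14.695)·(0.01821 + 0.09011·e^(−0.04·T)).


vols = (7.2 + 14.695)·(0.01821 + 0.09011·e^(−0.04·6.1))

1.9445 volumes


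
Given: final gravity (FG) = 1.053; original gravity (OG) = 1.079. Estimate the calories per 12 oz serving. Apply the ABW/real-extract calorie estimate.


ABW = (OG−FG)·131.25·0.79/FG;  °P = 259 − 259/SG (for OG→OE and FG→AE);  RE = 0.1808·OE + 0.8192·AE;  Cal = (6.9·ABW + 4·(RE−0.1))·FG·3.55
ABW = (1.079 − 1.053)·131.25·0.79/1.053 = 2.5602
OE = 259 − 259/1.079 = 18.9629 °P
AE = 259 − 259/1.053 = 13.0361 °P
RE = 0.1808·18.9629 + 0.8192·13.0361 = 14.1077 °P
Cal = (6.9·2.5602 + 4·(14.1077−0.1))·1.053·3.55

275.4864 kcal


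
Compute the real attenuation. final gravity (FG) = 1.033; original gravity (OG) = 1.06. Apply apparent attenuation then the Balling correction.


AA = (OG−FG)/(OG−1)·100;  RA = AA·0.8192
AA = (1.06 − 1.033)/(1.06 − 1)·100 = 45.0000
RA = 45.0000·0.8192

36.8640 %


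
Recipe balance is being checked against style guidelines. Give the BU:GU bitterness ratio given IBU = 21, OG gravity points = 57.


BU:GU = IBU / OG_points
BU:GU = 21 / 57

0.3684


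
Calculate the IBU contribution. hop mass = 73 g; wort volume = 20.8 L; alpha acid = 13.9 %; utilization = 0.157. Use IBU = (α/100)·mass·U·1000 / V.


IBU = (13.9/100)·73·0.157·1000 / 20.8

76.5903 IBU


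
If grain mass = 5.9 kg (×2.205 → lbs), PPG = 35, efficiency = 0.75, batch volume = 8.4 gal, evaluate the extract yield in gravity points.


points = lbs × PPG × eff / vol
lbs = 5.9 × 2.205 = 13.0095
points = 13.0095 × 35 × 0.75 / 8.4

40.6547 points


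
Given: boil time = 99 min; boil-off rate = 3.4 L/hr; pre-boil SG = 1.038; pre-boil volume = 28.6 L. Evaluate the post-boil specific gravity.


V_post = V_pre − rate·(t/60);  SG_post = 1 + (SG_pre−1)·V_pre/V_post
V_post = 28.6 − 3.4·(99/60) = 22.9900
SG_post = 1 + (1.038 − 1)·28.6/22.9900

1.0473


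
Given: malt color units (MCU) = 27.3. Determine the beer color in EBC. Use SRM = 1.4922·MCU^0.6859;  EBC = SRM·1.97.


SRM = 1.4922·27.3^0.6859 = 14.4175
EBC = 14.4175·1.97

28.4025 EBC


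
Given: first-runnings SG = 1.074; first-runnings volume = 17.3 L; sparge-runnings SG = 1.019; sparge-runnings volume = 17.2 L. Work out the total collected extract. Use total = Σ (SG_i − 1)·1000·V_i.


first = (1.074 − 1)·1000·17.3 = 1280.2000
sparge = (1.019 − 1)·1000·17.2 = 326.8000
total = 1280.2000 + 326.8000

1607.0000 gravity·L


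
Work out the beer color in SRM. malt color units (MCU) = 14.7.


SRM = 1.4922 · MCU^0.6859
SRM = 1.4922 · 14.7^0.6859

9.4295 SRM


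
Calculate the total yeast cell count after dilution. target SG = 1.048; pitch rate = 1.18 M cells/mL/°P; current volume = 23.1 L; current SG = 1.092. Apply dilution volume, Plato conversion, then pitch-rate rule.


V_w = V·((SG_c−1)/(SG_t−1)−1);  °P = 259 − 259/SG_t;  cells = rate·(V+V_w)·°P
V_w = 23.1·((1.092−1)/(1.048−1)−1) = 21.1750
V_final = 23.1 + 21.1750 = 44.2750
°P = 259 − 259/1.048 = 11.8626
cells = 1.18·44.2750·11.8626

619.7554 billion cells


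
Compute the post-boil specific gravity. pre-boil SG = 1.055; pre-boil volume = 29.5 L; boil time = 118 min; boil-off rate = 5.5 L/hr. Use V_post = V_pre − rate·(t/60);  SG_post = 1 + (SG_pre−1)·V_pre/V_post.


V_post = 29.5 − 5.5·(118/60) = 18.6833
SG_post = 1 + (1.055 − 1)·29.5/18.6833

1.0868


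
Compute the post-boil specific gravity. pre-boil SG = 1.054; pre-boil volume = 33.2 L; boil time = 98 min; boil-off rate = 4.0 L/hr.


V_post = V_pre − rate·(t/60);  SG_post = 1 + (SG_pre−1)·V_pre/V_post
V_post = 33.2 − 4.0·(98/60) = 26.6667
SG_post = 1 + (1.054 − 1)·33.2/26.6667

1.0672


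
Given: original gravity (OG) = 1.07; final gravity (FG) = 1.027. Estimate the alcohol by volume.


ABV = (OG − FG) · 131.25
ABV = (1.07 − 1.027) · 131.25

5.6438 % ABV


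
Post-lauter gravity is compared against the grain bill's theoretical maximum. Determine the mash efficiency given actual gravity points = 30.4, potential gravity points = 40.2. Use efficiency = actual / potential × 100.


efficiency = 30.4 / 40.2 × 100

75.6219 %


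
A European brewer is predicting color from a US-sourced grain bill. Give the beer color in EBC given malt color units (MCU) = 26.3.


SRM = 1.4922·MCU^0.6859;  EBC = SRM·1.97
SRM = 1.4922·26.3^0.6859 = 14.0532
EBC = 14.0532·1.97

27.6848 EBC


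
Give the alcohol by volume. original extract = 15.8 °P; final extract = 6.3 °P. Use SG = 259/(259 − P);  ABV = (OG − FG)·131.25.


OG = 259/(259 − 15.8) = 1.0650
FG = 259/(259 − 6.3) = 1.0249
ABV = (1.0650 − 1.0249)·131.25

5.2548 % ABV


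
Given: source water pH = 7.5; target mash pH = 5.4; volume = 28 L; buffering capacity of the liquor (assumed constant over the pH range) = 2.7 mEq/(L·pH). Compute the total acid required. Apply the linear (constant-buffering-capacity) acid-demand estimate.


acid = buffering capacity · (pH_source − pH_target) · V
acid = 2.7 · (7.5 − 5.4) · 28

158.7600 mEq


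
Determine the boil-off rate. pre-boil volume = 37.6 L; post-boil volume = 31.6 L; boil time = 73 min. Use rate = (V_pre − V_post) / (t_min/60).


rate = (37.6 − 31.6) / (73/60)

4.9315 L/hr


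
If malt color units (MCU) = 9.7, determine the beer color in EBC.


SRM = 1.4922·MCU^0.6859;  EBC = SRM·1.97
SRM = 1.4922·9.7^0.6859 = 7.0901
EBC = 7.0901·1.97

13.9675 EBC


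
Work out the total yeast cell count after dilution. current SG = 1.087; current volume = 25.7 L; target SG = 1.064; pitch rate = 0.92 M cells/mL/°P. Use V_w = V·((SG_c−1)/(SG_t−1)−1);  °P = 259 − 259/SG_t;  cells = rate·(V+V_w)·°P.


V_w = 25.7·((1.087−1)/(1.064−1)−1) = 9.2359
V_final = 25.7 + 9.2359 = 34.9359
°P = 259 − 259/1.064 = 15.5789
cells = 0.92·34.9359·15.5789

500.7239 billion cells


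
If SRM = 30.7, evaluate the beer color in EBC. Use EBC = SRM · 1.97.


EBC = 30.7 · 1.97

60.4790 EBC


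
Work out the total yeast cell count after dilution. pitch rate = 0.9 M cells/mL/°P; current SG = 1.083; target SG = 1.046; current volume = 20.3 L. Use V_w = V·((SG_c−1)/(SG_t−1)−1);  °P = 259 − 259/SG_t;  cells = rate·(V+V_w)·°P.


V_w = 20.3·((1.083−1)/(1.046−1)−1) = 16.3283
V_final = 20.3 + 16.3283 = 36.6283
°P = 259 − 259/1.046 = 11.3901
cells = 0.9·36.6283·11.3901

375.4782 billion cells


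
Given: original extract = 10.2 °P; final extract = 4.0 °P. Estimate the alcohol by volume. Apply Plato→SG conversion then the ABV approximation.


SG = 259/(259 − P);  ABV = (OG − FG)·131.25
OG = 259/(259 − 10.2) = 1.0410
FG = 259/(259 − 4.0) = 1.0157
ABV = (1.0410 − 1.0157)·131.25

3.3220 % ABV


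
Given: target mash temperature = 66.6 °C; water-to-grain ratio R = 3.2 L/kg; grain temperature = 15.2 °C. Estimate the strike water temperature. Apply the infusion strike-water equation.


T_strike = (0.41/R)·(T_mash − T_grain) + T_mash
T_strike = (0.41/3.2)·(66.6 − 15.2) + 66.6

73.1856 °C


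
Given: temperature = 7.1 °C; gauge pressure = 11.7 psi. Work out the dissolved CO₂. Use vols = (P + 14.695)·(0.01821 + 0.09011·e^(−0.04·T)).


vols = (11.7 + 14.695)·(0.01821 + 0.09011·e^(−0.04·7.1))

2.2711 volumes


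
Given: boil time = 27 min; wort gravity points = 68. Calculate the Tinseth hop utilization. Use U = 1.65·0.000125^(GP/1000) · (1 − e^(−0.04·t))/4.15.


bigness = 1.65·0.000125^(68/1000) = 0.8955
boil_factor = (1 − e^(−0.04·27))/4.15 = 0.1591
U = 0.8955 · 0.1591

0.1425


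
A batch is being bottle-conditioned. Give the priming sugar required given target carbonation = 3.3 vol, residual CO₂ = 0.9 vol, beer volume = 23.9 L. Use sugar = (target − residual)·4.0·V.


sugar = (3.3 − 0.9)·4.0·23.9

229.4400 g


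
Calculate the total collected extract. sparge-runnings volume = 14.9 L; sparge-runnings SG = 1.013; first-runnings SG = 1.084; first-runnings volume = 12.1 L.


total = Σ (SG_i − 1)·1000·V_i
first = (1.084 − 1)·1000·12.1 = 1016.4000
sparge = (1.013 − 1)·1000·14.9 = 193.7000
total = 1016.4000 + 193.7000

1210.1000 gravity·L


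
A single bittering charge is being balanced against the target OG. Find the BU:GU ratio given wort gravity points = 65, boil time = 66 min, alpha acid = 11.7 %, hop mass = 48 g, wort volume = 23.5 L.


U = 1.65·0.000125^(GP/1000)·(1−e^(−0.04t))/4.15;  IBU = (α/100)·m·U·1000/V;  BU:GU = IBU/GP
U = 1.65·0.000125^(65/1000)·(1−e^(−0.04·66))/4.15 = 0.2059
IBU = (11.7/100)·48·0.2059·1000/23.5 = 49.1973
BU:GU = 49.1973/65

0.7569


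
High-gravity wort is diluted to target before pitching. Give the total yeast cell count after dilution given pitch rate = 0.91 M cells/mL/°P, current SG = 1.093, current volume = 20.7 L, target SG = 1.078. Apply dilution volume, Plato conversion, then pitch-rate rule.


V_w = V·((SG_c−1)/(SG_t−1)−1);  °P = 259 − 259/SG_t;  cells = rate·(V+V_w)·°P
V_w = 20.7·((1.093−1)/(1.078−1)−1) = 3.9808
V_final = 20.7 + 3.9808 = 24.6808
°P = 259 − 259/1.078 = 18.7403
cells = 0.91·24.6808·18.7403

420.8969 billion cells


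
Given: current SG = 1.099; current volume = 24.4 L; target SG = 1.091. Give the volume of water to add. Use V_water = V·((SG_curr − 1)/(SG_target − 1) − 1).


V_water = 24.4·((1.099 − 1)/(1.091 − 1) − 1)

2.1451 L


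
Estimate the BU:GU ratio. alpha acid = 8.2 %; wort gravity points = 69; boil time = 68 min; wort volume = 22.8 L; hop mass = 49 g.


U = 1.65·0.000125^(GP/1000)·(1−e^(−0.04t))/4.15;  IBU = (α/100)·m·U·1000/V;  BU:GU = IBU/GP
U = 1.65·0.000125^(69/1000)·(1−e^(−0.04·68))/4.15 = 0.1998
IBU = (8.2/100)·49·0.1998·1000/22.8 = 35.2049
BU:GU = 35.2049/69

0.5102


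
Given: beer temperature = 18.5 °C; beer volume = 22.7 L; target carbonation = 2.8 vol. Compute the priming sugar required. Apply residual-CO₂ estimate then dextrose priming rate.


residual = 14.695·(0.01821 + 0.09011·e^(−0.04·T));  sugar = (target − residual)·4.0·V
residual = 14.695·(0.01821 + 0.09011·e^(−0.04·18.5)) = 0.8994
sugar = (2.8 − 0.8994)·4.0·22.7

172.5768 g


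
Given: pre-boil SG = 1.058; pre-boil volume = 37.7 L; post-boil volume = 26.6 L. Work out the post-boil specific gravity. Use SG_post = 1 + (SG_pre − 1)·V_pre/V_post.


pts_pre = (1.058 − 1)·1000 = 58.0000
pts_post = 58.0000·37.7/26.6 = 82.2030
SG_post = 1 + 82.2030/1000

1.0822


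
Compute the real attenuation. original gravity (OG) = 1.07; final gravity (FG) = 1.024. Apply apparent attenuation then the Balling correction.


AA = (OG−FG)/(OG−1)·100;  RA = AA·0.8192
AA = (1.07 − 1.024)/(1.07 − 1)·100 = 65.7143
RA = 65.7143·0.8192

53.8331 %


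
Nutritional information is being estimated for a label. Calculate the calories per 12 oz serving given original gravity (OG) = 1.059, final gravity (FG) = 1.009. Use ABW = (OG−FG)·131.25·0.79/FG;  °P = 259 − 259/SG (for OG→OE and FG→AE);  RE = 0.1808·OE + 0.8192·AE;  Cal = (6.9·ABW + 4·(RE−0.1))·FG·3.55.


ABW = (1.059 − 1.009)·131.25·0.79/1.009 = 5.1381
OE = 259 − 259/1.059 = 14.4297 °P
AE = 259 − 259/1.009 = 2.3102 °P
RE = 0.1808·14.4297 + 0.8192·2.3102 = 4.5014 °P
Cal = (6.9·5.1381 + 4·(4.5014−0.1))·1.009·3.55

190.0537 kcal


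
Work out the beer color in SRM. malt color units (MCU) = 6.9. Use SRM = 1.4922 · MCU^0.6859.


SRM = 1.4922 · 6.9^0.6859

5.6130 SRM


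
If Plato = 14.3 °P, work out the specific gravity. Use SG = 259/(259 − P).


SG = 259/(259 − 14.3)

1.0584


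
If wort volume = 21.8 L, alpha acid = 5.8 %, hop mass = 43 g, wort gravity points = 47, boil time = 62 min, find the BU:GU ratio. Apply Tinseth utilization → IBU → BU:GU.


U = 1.65·0.000125^(GP/1000)·(1−e^(−0.04t))/4.15;  IBU = (α/100)·m·U·1000/V;  BU:GU = IBU/GP
U = 1.65·0.000125^(47/1000)·(1−e^(−0.04·62))/4.15 = 0.2388
IBU = (5.8/100)·43·0.2388·1000/21.8 = 27.3179
BU:GU = 27.3179/47

0.5812


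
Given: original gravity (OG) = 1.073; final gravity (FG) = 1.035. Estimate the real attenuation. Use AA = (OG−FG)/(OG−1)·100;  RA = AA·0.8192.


AA = (1.073 − 1.035)/(1.073 − 1)·100 = 52.0548
RA = 52.0548·0.8192

42.6433 %


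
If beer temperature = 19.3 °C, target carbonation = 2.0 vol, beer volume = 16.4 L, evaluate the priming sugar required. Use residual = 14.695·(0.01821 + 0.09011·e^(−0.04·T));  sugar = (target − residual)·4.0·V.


residual = 14.695·(0.01821 + 0.09011·e^(−0.04·19.3)) = 0.8795
sugar = (2.0 − 0.8795)·4.0·16.4

73.5063 g


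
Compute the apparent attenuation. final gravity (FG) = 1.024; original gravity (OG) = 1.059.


AA = (OG − FG)/(OG − 1) · 100
AA = (1.059 − 1.024)/(1.059 − 1) · 100

59.3220 %


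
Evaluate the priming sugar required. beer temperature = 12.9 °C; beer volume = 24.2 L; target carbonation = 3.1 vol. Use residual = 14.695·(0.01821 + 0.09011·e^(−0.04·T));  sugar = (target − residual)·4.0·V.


residual = 14.695·(0.01821 + 0.09011·e^(−0.04·12.9)) = 1.0580
sugar = (3.1 − 1.0580)·4.0·24.2

197.6660 g


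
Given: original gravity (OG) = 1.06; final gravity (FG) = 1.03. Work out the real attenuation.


AA = (OG−FG)/(OG−1)·100;  RA = AA·0.8192
AA = (1.06 − 1.03)/(1.06 − 1)·100 = 50.0000
RA = 50.0000·0.8192

40.9600 %


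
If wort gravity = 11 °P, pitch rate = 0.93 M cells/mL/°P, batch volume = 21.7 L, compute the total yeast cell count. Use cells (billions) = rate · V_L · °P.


cells = 0.93 · 21.7 · 11

221.9910 billion cells


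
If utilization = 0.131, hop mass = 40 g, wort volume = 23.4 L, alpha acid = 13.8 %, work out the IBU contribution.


IBU = (α/100)·mass·U·1000 / V
IBU = (13.8/100)·40·0.131·1000 / 23.4

30.9026 IBU


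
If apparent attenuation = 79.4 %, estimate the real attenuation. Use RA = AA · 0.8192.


RA = 79.4 · 0.8192

65.0445 %


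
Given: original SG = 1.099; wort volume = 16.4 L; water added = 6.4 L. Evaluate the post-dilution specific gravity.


SG_new = 1 + (SG_old − 1)·V_old/(V_old + V_water)
pts = (1.099 − 1)·1000·16.4/(16.4 + 6.4) = 71.2105
SG_new = 1 + 71.2105/1000

1.0712


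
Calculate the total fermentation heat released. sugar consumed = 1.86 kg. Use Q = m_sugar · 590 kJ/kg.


Q = 1.86 · 590

1097.4000 kJ


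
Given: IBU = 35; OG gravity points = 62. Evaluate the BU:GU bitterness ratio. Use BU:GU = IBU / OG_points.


BU:GU = 35 / 62

0.5645


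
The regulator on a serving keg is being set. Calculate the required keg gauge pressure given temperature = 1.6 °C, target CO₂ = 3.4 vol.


psi = vols/(0.01821 + 0.09011·e^(−0.04·T)) − 14.695
psi = 3.4/(0.01821 + 0.09011·e^(−0.04·1.6)) − 14.695

18.4003 psi


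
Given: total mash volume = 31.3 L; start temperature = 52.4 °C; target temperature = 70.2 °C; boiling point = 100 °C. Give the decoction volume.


V_dec = V_total·(T_target − T_start)/(T_boil − T_start)
V_dec = 31.3·(70.2 − 52.4)/(100 − 52.4)

11.7046 L


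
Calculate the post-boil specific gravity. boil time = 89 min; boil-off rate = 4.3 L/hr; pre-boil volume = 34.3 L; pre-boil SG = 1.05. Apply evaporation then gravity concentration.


V_post = V_pre − rate·(t/60);  SG_post = 1 + (SG_pre−1)·V_pre/V_post
V_post = 34.3 − 4.3·(89/60) = 27.9217
SG_post = 1 + (1.05 − 1)·34.3/27.9217

1.0614


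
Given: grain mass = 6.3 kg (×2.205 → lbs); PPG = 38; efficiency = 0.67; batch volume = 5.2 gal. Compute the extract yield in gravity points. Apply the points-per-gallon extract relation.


points = lbs × PPG × eff / vol
lbs = 6.3 × 2.205 = 13.8915
points = 13.8915 × 38 × 0.67 / 5.2

68.0149 points


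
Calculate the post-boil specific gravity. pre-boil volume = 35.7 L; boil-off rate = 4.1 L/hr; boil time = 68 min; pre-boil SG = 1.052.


V_post = V_pre − rate·(t/60);  SG_post = 1 + (SG_pre−1)·V_pre/V_post
V_post = 35.7 − 4.1·(68/60) = 31.0533
SG_post = 1 + (1.052 − 1)·35.7/31.0533

1.0598


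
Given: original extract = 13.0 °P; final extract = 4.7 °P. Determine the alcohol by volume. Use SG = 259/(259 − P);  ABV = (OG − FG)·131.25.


OG = 259/(259 − 13.0) = 1.0528
FG = 259/(259 − 4.7) = 1.0185
ABV = (1.0528 − 1.0185)·131.25

4.5102 % ABV


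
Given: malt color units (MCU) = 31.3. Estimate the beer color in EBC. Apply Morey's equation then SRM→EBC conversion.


SRM = 1.4922·MCU^0.6859;  EBC = SRM·1.97
SRM = 1.4922·31.3^0.6859 = 15.8351
EBC = 15.8351·1.97

31.1952 EBC


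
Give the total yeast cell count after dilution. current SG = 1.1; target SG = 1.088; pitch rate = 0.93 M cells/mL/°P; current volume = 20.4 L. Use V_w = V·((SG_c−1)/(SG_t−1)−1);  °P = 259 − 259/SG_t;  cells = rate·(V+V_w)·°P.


V_w = 20.4·((1.1−1)/(1.088−1)−1) = 2.7818
V_final = 20.4 + 2.7818 = 23.1818
°P = 259 − 259/1.088 = 20.9485
cells = 0.93·23.1818·20.9485

451.6313 billion cells


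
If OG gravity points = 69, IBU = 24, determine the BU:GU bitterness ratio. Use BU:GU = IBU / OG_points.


BU:GU = 24 / 69

0.3478


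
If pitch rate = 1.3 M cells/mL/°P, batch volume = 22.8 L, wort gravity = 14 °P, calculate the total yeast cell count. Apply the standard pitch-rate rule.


cells (billions) = rate · V_L · °P
cells = 1.3 · 22.8 · 14

414.9600 billion cells


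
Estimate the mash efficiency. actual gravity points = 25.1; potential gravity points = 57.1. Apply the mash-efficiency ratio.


efficiency = actual / potential × 100
efficiency = 25.1 / 57.1 × 100

43.9580 %


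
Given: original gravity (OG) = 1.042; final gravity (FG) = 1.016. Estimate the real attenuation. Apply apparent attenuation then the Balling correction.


AA = (OG−FG)/(OG−1)·100;  RA = AA·0.8192
AA = (1.042 − 1.016)/(1.042 − 1)·100 = 61.9048
RA = 61.9048·0.8192

50.7124 %


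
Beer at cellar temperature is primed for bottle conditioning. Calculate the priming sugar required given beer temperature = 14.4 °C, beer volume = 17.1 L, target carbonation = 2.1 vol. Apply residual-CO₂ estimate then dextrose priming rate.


residual = 14.695·(0.01821 + 0.09011·e^(−0.04·T));  sugar = (target − residual)·4.0·V
residual = 14.695·(0.01821 + 0.09011·e^(−0.04·14.4)) = 1.0120
sugar = (2.1 − 1.0120)·4.0·17.1

74.4215 g


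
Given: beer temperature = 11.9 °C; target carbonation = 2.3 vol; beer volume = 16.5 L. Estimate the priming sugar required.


residual = 14.695·(0.01821 + 0.09011·e^(−0.04·T));  sugar = (target − residual)·4.0·V
residual = 14.695·(0.01821 + 0.09011·e^(−0.04·11.9)) = 1.0903
sugar = (2.3 − 1.0903)·4.0·16.5

79.8434 g


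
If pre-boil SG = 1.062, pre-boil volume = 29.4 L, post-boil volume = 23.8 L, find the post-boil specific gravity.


SG_post = 1 + (SG_pre − 1)·V_pre/V_post
pts_pre = (1.062 − 1)·1000 = 62.0000
pts_post = 62.0000·29.4/23.8 = 76.5882
SG_post = 1 + 76.5882/1000

1.0766


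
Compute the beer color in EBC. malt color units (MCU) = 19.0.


SRM = 1.4922·MCU^0.6859;  EBC = SRM·1.97
SRM = 1.4922·19.0^0.6859 = 11.2441
EBC = 11.2441·1.97

22.1508 EBC


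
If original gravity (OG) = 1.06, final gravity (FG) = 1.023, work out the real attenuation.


AA = (OG−FG)/(OG−1)·100;  RA = AA·0.8192
AA = (1.06 − 1.023)/(1.06 − 1)·100 = 61.6667
RA = 61.6667·0.8192

50.5173 %


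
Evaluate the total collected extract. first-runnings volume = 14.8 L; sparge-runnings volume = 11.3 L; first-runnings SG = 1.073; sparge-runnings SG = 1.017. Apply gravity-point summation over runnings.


total = Σ (SG_i − 1)·1000·V_i
first = (1.073 − 1)·1000·14.8 = 1080.4000
sparge = (1.017 − 1)·1000·11.3 = 192.1000
total = 1080.4000 + 192.1000

1272.5000 gravity·L


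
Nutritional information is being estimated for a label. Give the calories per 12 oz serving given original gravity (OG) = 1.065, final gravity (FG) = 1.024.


ABW = (OG−FG)·131.25·0.79/FG;  °P = 259 − 259/SG (for OG→OE and FG→AE);  RE = 0.1808·OE + 0.8192·AE;  Cal = (6.9·ABW + 4·(RE−0.1))·FG·3.55
ABW = (1.065 − 1.024)·131.25·0.79/1.024 = 4.1516
OE = 259 − 259/1.065 = 15.8075 °P
AE = 259 − 259/1.024 = 6.0703 °P
RE = 0.1808·15.8075 + 0.8192·6.0703 = 7.8308 °P
Cal = (6.9·4.1516 + 4·(7.8308−0.1))·1.024·3.55

216.5448 kcal
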